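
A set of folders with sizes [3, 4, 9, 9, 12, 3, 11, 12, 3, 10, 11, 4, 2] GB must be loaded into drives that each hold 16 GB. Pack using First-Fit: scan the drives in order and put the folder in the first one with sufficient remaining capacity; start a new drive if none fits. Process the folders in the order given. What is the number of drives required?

7

drive 1: place 3 GB, 13 GB left
drive 1: place 4 GB, 9 GB left
drive 1: place 9 GB, 0 GB left
drive 2: place 9 GB, 7 GB left
drive 3: place 12 GB, 4 GB left
drive 2: place 3 GB, 4 GB left
drive 4: place 11 GB, 5 GB left
drive 5: place 12 GB, 4 GB left
drive 2: place 3 GB, 1 GB left
drive 6: place 10 GB, 6 GB left
drive 7: place 11 GB, 5 GB left
drive 3: place 4 GB, 0 GB left
drive 4: place 2 GB, 3 GB left
Final drives: [3,4,9] [9,3,3] [12,4] [11,2] [12] [10] [11].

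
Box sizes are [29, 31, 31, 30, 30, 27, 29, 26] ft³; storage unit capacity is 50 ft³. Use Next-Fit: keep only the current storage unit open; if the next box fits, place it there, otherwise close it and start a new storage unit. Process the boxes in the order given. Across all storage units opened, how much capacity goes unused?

167

Put 29 ft³ in storage unit 1; 21 ft³ remain.
Put 31 ft³ in storage unit 2; 19 ft³ remain.
Put 31 ft³ in storage unit 3; 19 ft³ remain.
Put 30 ft³ in storage unit 4; 20 ft³ remain.
Put 30 ft³ in storage unit 5; 20 ft³ remain.
Put 27 ft³ in storage unit 6; 23 ft³ remain.
Put 29 ft³ in storage unit 7; 21 ft³ remain.
Put 26 ft³ in storage unit 8; 24 ft³ remain.
8 storage units × 50 ft³ = 400 ft³; used 233 ft³; unused 167 ft³.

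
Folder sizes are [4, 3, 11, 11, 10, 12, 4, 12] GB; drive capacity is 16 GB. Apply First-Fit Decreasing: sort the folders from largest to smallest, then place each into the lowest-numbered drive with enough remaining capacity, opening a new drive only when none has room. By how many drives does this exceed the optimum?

First-Fit Decreasing: [12,4] [12,4] [11,3] [11] [10] → 5 drives.
Total size 67 GB; any packing needs at least ⌈67/16⌉ = 5 drives.
So 5 is already optimal.

0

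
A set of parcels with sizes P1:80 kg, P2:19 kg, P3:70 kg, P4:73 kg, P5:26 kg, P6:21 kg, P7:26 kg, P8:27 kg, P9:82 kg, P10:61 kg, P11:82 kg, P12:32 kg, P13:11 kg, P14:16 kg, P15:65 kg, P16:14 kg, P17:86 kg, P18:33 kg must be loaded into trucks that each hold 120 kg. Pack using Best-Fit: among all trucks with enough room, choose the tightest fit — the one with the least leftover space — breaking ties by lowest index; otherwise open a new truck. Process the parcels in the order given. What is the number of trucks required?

Put P1 (80 kg) in truck 1; 40 kg remain.
Put P2 (19 kg) in truck 1; 21 kg remain.
Put P3 (70 kg) in truck 2; 50 kg remain.
Put P4 (73 kg) in truck 3; 47 kg remain.
Put P5 (26 kg) in truck 3; 21 kg remain.
Put P6 (21 kg) in truck 1; 0 kg remain.
Put P7 (26 kg) in truck 2; 24 kg remain.
Put P8 (27 kg) in truck 4; 93 kg remain.
Put P9 (82 kg) in truck 4; 11 kg remain.
Put P10 (61 kg) in truck 5; 59 kg remain.
Put P11 (82 kg) in truck 6; 38 kg remain.
Put P12 (32 kg) in truck 6; 6 kg remain.
Put P13 (11 kg) in truck 4; 0 kg remain.
Put P14 (16 kg) in truck 3; 5 kg remain.
Put P15 (65 kg) in truck 7; 55 kg remain.
Put P16 (14 kg) in truck 2; 10 kg remain.
Put P17 (86 kg) in truck 8; 34 kg remain.
Put P18 (33 kg) in truck 8; 1 kg remain.
Final trucks: [80,19,21] [70,26,14] [73,26,16] [27,82,11] [61] [82,32] [65] [86,33].

8 trucks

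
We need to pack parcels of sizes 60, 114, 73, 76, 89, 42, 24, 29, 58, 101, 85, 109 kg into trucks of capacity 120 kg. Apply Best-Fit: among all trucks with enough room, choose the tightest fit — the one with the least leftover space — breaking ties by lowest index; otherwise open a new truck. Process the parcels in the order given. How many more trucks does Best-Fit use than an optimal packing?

Best-Fit: [60,58] [114] [73,29] [76,42] [89,24] [101] [85] [109] → 8 trucks.
Total size 860 kg; any packing needs at least ⌈860/120⌉ = 8 trucks.
So 8 is already optimal.

0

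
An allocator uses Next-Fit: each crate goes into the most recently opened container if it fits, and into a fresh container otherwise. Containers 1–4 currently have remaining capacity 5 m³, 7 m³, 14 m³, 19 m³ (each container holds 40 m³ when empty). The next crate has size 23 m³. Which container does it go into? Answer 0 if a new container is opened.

0

Next-Fit only looks at container 4, which has 19 m³ free.
23 m³ does not fit, so a new container is opened.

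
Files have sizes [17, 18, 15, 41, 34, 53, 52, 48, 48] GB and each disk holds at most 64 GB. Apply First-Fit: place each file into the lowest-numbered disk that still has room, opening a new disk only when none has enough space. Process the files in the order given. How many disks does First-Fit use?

7 disks

17 GB → disk 1 (remaining 47 GB)
18 GB → disk 1 (remaining 29 GB)
15 GB → disk 1 (remaining 14 GB)
41 GB → disk 2 (remaining 23 GB)
34 GB → disk 3 (remaining 30 GB)
53 GB → disk 4 (remaining 11 GB)
52 GB → disk 5 (remaining 12 GB)
48 GB → disk 6 (remaining 16 GB)
48 GB → disk 7 (remaining 16 GB)
Final disks: [17,18,15] [41] [34] [53] [52] [48] [48].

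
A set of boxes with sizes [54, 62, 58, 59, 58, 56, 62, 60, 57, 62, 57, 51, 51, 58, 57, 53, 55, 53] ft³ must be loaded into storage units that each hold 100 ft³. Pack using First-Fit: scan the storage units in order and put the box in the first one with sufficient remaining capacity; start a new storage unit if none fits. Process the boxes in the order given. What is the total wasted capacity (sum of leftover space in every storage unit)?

777

Put 54 ft³ in storage unit 1; 46 ft³ remain.
Put 62 ft³ in storage unit 2; 38 ft³ remain.
Put 58 ft³ in storage unit 3; 42 ft³ remain.
Put 59 ft³ in storage unit 4; 41 ft³ remain.
Put 58 ft³ in storage unit 5; 42 ft³ remain.
Put 56 ft³ in storage unit 6; 44 ft³ remain.
Put 62 ft³ in storage unit 7; 38 ft³ remain.
Put 60 ft³ in storage unit 8; 40 ft³ remain.
Put 57 ft³ in storage unit 9; 43 ft³ remain.
Put 62 ft³ in storage unit 10; 38 ft³ remain.
Put 57 ft³ in storage unit 11; 43 ft³ remain.
Put 51 ft³ in storage unit 12; 49 ft³ remain.
Put 51 ft³ in storage unit 13; 49 ft³ remain.
Put 58 ft³ in storage unit 14; 42 ft³ remain.
Put 57 ft³ in storage unit 15; 43 ft³ remain.
Put 53 ft³ in storage unit 16; 47 ft³ remain.
Put 55 ft³ in storage unit 17; 45 ft³ remain.
Put 53 ft³ in storage unit 18; 47 ft³ remain.
18 storage units × 100 ft³ = 1800 ft³; used 1023 ft³; unused 777 ft³.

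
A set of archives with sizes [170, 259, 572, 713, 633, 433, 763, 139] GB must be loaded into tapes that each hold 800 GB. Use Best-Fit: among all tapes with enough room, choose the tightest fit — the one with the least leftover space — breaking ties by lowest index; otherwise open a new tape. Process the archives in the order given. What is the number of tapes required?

6 tapes

Put 170 GB in tape 1; 630 GB remain.
Put 259 GB in tape 1; 371 GB remain.
Put 572 GB in tape 2; 228 GB remain.
Put 713 GB in tape 3; 87 GB remain.
Put 633 GB in tape 4; 167 GB remain.
Put 433 GB in tape 5; 367 GB remain.
Put 763 GB in tape 6; 37 GB remain.
Put 139 GB in tape 4; 28 GB remain.
Final tapes: [170,259] [572] [713] [633,139] [433] [763].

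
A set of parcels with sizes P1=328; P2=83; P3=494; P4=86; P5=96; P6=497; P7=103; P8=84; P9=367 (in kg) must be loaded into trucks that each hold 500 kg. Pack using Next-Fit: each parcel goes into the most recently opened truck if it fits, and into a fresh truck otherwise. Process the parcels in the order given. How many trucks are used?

6 trucks

Put P1 (328 kg) in truck 1; 172 kg remain.
Put P2 (83 kg) in truck 1; 89 kg remain.
Put P3 (494 kg) in truck 2; 6 kg remain.
Put P4 (86 kg) in truck 3; 414 kg remain.
Put P5 (96 kg) in truck 3; 318 kg remain.
Put P6 (497 kg) in truck 4; 3 kg remain.
Put P7 (103 kg) in truck 5; 397 kg remain.
Put P8 (84 kg) in truck 5; 313 kg remain.
Put P9 (367 kg) in truck 6; 133 kg remain.
Final trucks: [328,83] [494] [86,96] [497] [103,84] [367].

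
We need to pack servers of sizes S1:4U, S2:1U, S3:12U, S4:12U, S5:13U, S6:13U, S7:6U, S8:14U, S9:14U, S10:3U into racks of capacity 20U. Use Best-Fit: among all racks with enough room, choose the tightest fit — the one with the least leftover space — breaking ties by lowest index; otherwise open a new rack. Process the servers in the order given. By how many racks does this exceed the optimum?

Best-Fit: [4,1,12,3] [12] [13,6] [13] [14] [14] → 6 racks.
6 servers exceed 10U (half the capacity), and no two of those can share a rack, so at least 6 racks are needed.
So 6 is already optimal.

0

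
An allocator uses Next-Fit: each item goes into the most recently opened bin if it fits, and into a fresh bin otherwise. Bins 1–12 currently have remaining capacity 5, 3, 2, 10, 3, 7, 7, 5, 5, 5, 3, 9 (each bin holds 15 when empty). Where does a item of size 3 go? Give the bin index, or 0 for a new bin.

Next-Fit only looks at bin 12, which has 9 free.
3 fits there.

12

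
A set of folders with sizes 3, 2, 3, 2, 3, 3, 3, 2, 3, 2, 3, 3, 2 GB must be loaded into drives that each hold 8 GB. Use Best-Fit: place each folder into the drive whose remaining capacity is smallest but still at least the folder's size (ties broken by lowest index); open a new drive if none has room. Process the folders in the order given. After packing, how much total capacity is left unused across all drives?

Put 3 GB in drive 1; 5 GB remain.
Put 2 GB in drive 1; 3 GB remain.
Put 3 GB in drive 1; 0 GB remain.
Put 2 GB in drive 2; 6 GB remain.
Put 3 GB in drive 2; 3 GB remain.
Put 3 GB in drive 2; 0 GB remain.
Put 3 GB in drive 3; 5 GB remain.
Put 2 GB in drive 3; 3 GB remain.
Put 3 GB in drive 3; 0 GB remain.
Put 2 GB in drive 4; 6 GB remain.
Put 3 GB in drive 4; 3 GB remain.
Put 3 GB in drive 4; 0 GB remain.
Put 2 GB in drive 5; 6 GB remain.
5 drives × 8 GB = 40 GB; used 34 GB; unused 6 GB.

6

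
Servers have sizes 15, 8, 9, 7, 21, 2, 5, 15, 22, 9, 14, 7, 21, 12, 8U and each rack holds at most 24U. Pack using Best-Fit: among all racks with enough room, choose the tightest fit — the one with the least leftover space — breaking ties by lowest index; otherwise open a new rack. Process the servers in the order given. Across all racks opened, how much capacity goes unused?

17

rack 1: place 15U, 9U left
rack 1: place 8U, 1U left
rack 2: place 9U, 15U left
rack 2: place 7U, 8U left
rack 3: place 21U, 3U left
rack 3: place 2U, 1U left
rack 2: place 5U, 3U left
rack 4: place 15U, 9U left
rack 5: place 22U, 2U left
rack 4: place 9U, 0U left
rack 6: place 14U, 10U left
rack 6: place 7U, 3U left
rack 7: place 21U, 3U left
rack 8: place 12U, 12U left
rack 8: place 8U, 4U left
8 racks × 24U = 192U; used 175U; unused 17U.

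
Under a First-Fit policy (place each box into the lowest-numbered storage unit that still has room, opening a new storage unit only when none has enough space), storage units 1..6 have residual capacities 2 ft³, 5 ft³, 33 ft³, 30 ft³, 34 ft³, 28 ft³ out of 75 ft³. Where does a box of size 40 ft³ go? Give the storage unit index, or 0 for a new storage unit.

No storage unit has ≥ 40 ft³ free, so a new storage unit is opened.

0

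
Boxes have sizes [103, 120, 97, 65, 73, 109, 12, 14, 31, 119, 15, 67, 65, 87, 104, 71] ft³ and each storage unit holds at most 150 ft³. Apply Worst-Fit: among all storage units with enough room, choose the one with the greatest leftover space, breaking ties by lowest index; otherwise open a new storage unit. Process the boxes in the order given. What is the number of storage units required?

10

Put 103 ft³ in storage unit 1; 47 ft³ remain.
Put 120 ft³ in storage unit 2; 30 ft³ remain.
Put 97 ft³ in storage unit 3; 53 ft³ remain.
Put 65 ft³ in storage unit 4; 85 ft³ remain.
Put 73 ft³ in storage unit 4; 12 ft³ remain.
Put 109 ft³ in storage unit 5; 41 ft³ remain.
Put 12 ft³ in storage unit 3; 41 ft³ remain.
Put 14 ft³ in storage unit 1; 33 ft³ remain.
Put 31 ft³ in storage unit 3; 10 ft³ remain.
Put 119 ft³ in storage unit 6; 31 ft³ remain.
Put 15 ft³ in storage unit 5; 26 ft³ remain.
Put 67 ft³ in storage unit 7; 83 ft³ remain.
Put 65 ft³ in storage unit 7; 18 ft³ remain.
Put 87 ft³ in storage unit 8; 63 ft³ remain.
Put 104 ft³ in storage unit 9; 46 ft³ remain.
Put 71 ft³ in storage unit 10; 79 ft³ remain.
Final storage units: [103,14] [120] [97,12,31] [65,73] [109,15] [119] [67,65] [87] [104] [71].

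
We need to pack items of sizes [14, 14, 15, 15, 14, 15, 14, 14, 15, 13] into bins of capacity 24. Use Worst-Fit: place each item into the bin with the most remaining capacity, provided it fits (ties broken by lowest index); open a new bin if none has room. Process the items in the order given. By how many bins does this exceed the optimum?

Worst-Fit: [14] [14] [15] [15] [14] [15] [14] [14] [15] [13] → 10 bins.
10 items exceed 12 (half the capacity), and no two of those can share a bin, so at least 10 bins are needed.
So 10 is already optimal.

0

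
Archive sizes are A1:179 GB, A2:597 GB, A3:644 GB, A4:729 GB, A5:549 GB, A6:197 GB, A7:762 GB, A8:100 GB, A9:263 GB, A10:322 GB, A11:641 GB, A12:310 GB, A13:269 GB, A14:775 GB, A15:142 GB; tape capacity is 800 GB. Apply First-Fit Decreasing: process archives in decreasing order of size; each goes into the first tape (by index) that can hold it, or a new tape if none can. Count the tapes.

9

Sorted descending: 775, 762, 729, 644, 641, 597, 549, 322, 310, 269, 263, 197, 179, 142, 100.
775 GB → tape 1 (remaining 25 GB)
762 GB → tape 2 (remaining 38 GB)
729 GB → tape 3 (remaining 71 GB)
644 GB → tape 4 (remaining 156 GB)
641 GB → tape 5 (remaining 159 GB)
597 GB → tape 6 (remaining 203 GB)
549 GB → tape 7 (remaining 251 GB)
322 GB → tape 8 (remaining 478 GB)
310 GB → tape 8 (remaining 168 GB)
269 GB → tape 9 (remaining 531 GB)
263 GB → tape 9 (remaining 268 GB)
197 GB → tape 6 (remaining 6 GB)
179 GB → tape 7 (remaining 72 GB)
142 GB → tape 4 (remaining 14 GB)
100 GB → tape 5 (remaining 59 GB)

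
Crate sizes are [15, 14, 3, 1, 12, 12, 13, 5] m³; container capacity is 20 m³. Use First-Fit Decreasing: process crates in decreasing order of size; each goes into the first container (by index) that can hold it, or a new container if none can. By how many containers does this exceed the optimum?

0

First-Fit Decreasing: [15,5] [14,3,1] [13] [12] [12] → 5 containers.
5 crates exceed 10 m³ (half the capacity), and no two of those can share a container, so at least 5 containers are needed.
So 5 is already optimal.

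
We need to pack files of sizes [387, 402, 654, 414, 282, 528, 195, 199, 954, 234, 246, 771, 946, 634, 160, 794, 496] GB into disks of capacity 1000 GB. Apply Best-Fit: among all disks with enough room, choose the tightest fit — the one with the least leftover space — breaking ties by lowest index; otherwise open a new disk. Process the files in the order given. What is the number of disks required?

10

387 GB → disk 1 (remaining 613 GB)
402 GB → disk 1 (remaining 211 GB)
654 GB → disk 2 (remaining 346 GB)
414 GB → disk 3 (remaining 586 GB)
282 GB → disk 2 (remaining 64 GB)
528 GB → disk 3 (remaining 58 GB)
195 GB → disk 1 (remaining 16 GB)
199 GB → disk 4 (remaining 801 GB)
954 GB → disk 5 (remaining 46 GB)
234 GB → disk 4 (remaining 567 GB)
246 GB → disk 4 (remaining 321 GB)
771 GB → disk 6 (remaining 229 GB)
946 GB → disk 7 (remaining 54 GB)
634 GB → disk 8 (remaining 366 GB)
160 GB → disk 6 (remaining 69 GB)
794 GB → disk 9 (remaining 206 GB)
496 GB → disk 10 (remaining 504 GB)
Final disks: [387,402,195] [654,282] [414,528] [199,234,246] [954] [771,160] [946] [634] [794] [496].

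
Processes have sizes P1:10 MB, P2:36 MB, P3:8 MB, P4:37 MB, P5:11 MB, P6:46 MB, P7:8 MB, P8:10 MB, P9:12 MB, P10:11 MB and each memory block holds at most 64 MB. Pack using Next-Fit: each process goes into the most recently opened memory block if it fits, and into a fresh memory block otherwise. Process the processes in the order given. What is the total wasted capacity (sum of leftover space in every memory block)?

Put P1 (10 MB) in memory block 1; 54 MB remain.
Put P2 (36 MB) in memory block 1; 18 MB remain.
Put P3 (8 MB) in memory block 1; 10 MB remain.
Put P4 (37 MB) in memory block 2; 27 MB remain.
Put P5 (11 MB) in memory block 2; 16 MB remain.
Put P6 (46 MB) in memory block 3; 18 MB remain.
Put P7 (8 MB) in memory block 3; 10 MB remain.
Put P8 (10 MB) in memory block 3; 0 MB remain.
Put P9 (12 MB) in memory block 4; 52 MB remain.
Put P10 (11 MB) in memory block 4; 41 MB remain.
4 memory blocks × 64 MB = 256 MB; used 189 MB; unused 67 MB.

67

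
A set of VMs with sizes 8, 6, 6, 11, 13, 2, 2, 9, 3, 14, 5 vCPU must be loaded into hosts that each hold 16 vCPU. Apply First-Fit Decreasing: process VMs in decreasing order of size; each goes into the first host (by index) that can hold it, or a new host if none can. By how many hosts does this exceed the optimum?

First-Fit Decreasing: [14,2] [13,3] [11,5] [9,6] [8,6,2] → 5 hosts.
Total size 79 vCPU; any packing needs at least ⌈79/16⌉ = 5 hosts.
So 5 is already optimal.

0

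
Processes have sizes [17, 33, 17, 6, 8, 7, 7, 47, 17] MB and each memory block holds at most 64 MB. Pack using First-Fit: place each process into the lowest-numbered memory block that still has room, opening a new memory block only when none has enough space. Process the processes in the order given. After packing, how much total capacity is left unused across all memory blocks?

memory block 1: place 17 MB, 47 MB left
memory block 1: place 33 MB, 14 MB left
memory block 2: place 17 MB, 47 MB left
memory block 1: place 6 MB, 8 MB left
memory block 1: place 8 MB, 0 MB left
memory block 2: place 7 MB, 40 MB left
memory block 2: place 7 MB, 33 MB left
memory block 3: place 47 MB, 17 MB left
memory block 2: place 17 MB, 16 MB left
3 memory blocks × 64 MB = 192 MB; used 159 MB; unused 33 MB.

33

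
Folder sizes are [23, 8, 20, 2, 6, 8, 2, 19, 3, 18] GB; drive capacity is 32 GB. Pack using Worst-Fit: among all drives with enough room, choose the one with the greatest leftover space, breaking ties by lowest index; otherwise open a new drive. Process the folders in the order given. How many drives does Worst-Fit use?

4

drive 1: place 23 GB, 9 GB left
drive 1: place 8 GB, 1 GB left
drive 2: place 20 GB, 12 GB left
drive 2: place 2 GB, 10 GB left
drive 2: place 6 GB, 4 GB left
drive 3: place 8 GB, 24 GB left
drive 3: place 2 GB, 22 GB left
drive 3: place 19 GB, 3 GB left
drive 2: place 3 GB, 1 GB left
drive 4: place 18 GB, 14 GB left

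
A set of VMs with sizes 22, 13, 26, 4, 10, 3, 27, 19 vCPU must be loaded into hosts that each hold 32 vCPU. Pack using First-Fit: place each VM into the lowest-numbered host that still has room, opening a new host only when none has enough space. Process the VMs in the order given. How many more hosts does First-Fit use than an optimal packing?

1

First-Fit: [22,4,3] [13,10] [26] [27] [19] → 5 hosts.
Total size 124 vCPU; any packing needs at least ⌈124/32⌉ = 4 hosts.
An optimal packing achieves that bound: [27,4] [26,3] [22,10] [19,13] → 4 hosts.
Excess: 5 − 4 = 1.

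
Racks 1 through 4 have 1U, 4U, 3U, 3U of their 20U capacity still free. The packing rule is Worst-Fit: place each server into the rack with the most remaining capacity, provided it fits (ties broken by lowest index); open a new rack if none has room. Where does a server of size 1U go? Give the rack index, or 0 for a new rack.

2

Racks with room: rack 1 (1U), rack 2 (4U), rack 3 (3U), rack 4 (3U).
Most room is rack 2 with 4U free.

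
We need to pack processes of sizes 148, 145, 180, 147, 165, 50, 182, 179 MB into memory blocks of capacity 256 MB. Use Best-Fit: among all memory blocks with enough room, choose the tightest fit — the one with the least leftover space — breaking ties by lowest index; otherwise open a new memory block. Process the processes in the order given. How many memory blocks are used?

148 MB → memory block 1 (remaining 108 MB)
145 MB → memory block 2 (remaining 111 MB)
180 MB → memory block 3 (remaining 76 MB)
147 MB → memory block 4 (remaining 109 MB)
165 MB → memory block 5 (remaining 91 MB)
50 MB → memory block 3 (remaining 26 MB)
182 MB → memory block 6 (remaining 74 MB)
179 MB → memory block 7 (remaining 77 MB)

7 memory blocks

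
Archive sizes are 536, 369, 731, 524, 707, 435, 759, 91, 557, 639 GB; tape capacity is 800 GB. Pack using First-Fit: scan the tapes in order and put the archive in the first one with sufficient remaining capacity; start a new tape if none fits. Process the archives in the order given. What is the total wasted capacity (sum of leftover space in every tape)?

tape 1: place 536 GB, 264 GB left
tape 2: place 369 GB, 431 GB left
tape 3: place 731 GB, 69 GB left
tape 4: place 524 GB, 276 GB left
tape 5: place 707 GB, 93 GB left
tape 6: place 435 GB, 365 GB left
tape 7: place 759 GB, 41 GB left
tape 1: place 91 GB, 173 GB left
tape 8: place 557 GB, 243 GB left
tape 9: place 639 GB, 161 GB left
9 tapes × 800 GB = 7200 GB; used 5348 GB; unused 1852 GB.

1852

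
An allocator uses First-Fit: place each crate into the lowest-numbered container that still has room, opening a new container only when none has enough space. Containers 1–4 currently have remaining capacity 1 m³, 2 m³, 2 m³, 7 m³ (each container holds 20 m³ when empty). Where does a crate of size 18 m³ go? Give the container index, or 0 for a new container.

No container has ≥ 18 m³ free, so a new container is opened.

0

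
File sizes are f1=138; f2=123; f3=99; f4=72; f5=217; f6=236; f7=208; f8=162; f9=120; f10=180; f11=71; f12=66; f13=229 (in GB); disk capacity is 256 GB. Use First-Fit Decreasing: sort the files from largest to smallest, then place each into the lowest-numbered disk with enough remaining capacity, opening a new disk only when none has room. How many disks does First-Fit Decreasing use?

9 disks

Sorted descending: 236, 229, 217, 208, 180, 162, 138, 123, 120, 99, 72, 71, 66.
Put 236 GB in disk 1; 20 GB remain.
Put 229 GB in disk 2; 27 GB remain.
Put 217 GB in disk 3; 39 GB remain.
Put 208 GB in disk 4; 48 GB remain.
Put 180 GB in disk 5; 76 GB remain.
Put 162 GB in disk 6; 94 GB remain.
Put 138 GB in disk 7; 118 GB remain.
Put 123 GB in disk 8; 133 GB remain.
Put 120 GB in disk 8; 13 GB remain.
Put 99 GB in disk 7; 19 GB remain.
Put 72 GB in disk 5; 4 GB remain.
Put 71 GB in disk 6; 23 GB remain.
Put 66 GB in disk 9; 190 GB remain.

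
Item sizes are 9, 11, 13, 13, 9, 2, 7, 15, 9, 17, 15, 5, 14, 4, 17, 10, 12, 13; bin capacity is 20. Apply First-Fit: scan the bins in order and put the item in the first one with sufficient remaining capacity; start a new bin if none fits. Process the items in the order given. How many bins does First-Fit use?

bin 1: place 9, 11 left
bin 1: place 11, 0 left
bin 2: place 13, 7 left
bin 3: place 13, 7 left
bin 4: place 9, 11 left
bin 2: place 2, 5 left
bin 3: place 7, 0 left
bin 5: place 15, 5 left
bin 4: place 9, 2 left
bin 6: place 17, 3 left
bin 7: place 15, 5 left
bin 2: place 5, 0 left
bin 8: place 14, 6 left
bin 5: place 4, 1 left
bin 9: place 17, 3 left
bin 10: place 10, 10 left
bin 11: place 12, 8 left
bin 12: place 13, 7 left
Final bins: [9,11] [13,2,5] [13,7] [9,9] [15,4] [17] [15] [14] [17] [10] [12] [13].

12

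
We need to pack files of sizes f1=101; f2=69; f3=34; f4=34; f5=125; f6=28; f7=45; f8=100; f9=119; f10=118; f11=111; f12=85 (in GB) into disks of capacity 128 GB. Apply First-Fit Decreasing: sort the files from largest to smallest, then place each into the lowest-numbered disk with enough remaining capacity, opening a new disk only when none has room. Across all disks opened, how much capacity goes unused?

183

Sorted descending: 125, 119, 118, 111, 101, 100, 85, 69, 45, 34, 34, 28.
125 GB → disk 1 (remaining 3 GB)
119 GB → disk 2 (remaining 9 GB)
118 GB → disk 3 (remaining 10 GB)
111 GB → disk 4 (remaining 17 GB)
101 GB → disk 5 (remaining 27 GB)
100 GB → disk 6 (remaining 28 GB)
85 GB → disk 7 (remaining 43 GB)
69 GB → disk 8 (remaining 59 GB)
45 GB → disk 8 (remaining 14 GB)
34 GB → disk 7 (remaining 9 GB)
34 GB → disk 9 (remaining 94 GB)
28 GB → disk 6 (remaining 0 GB)
9 disks × 128 GB = 1152 GB; used 969 GB; unused 183 GB.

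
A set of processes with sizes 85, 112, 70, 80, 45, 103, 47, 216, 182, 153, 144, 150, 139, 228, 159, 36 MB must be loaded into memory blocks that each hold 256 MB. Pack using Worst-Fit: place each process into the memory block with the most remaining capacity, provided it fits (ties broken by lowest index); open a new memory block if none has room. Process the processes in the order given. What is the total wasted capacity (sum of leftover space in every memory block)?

85 MB → memory block 1 (remaining 171 MB)
112 MB → memory block 1 (remaining 59 MB)
70 MB → memory block 2 (remaining 186 MB)
80 MB → memory block 2 (remaining 106 MB)
45 MB → memory block 2 (remaining 61 MB)
103 MB → memory block 3 (remaining 153 MB)
47 MB → memory block 3 (remaining 106 MB)
216 MB → memory block 4 (remaining 40 MB)
182 MB → memory block 5 (remaining 74 MB)
153 MB → memory block 6 (remaining 103 MB)
144 MB → memory block 7 (remaining 112 MB)
150 MB → memory block 8 (remaining 106 MB)
139 MB → memory block 9 (remaining 117 MB)
228 MB → memory block 10 (remaining 28 MB)
159 MB → memory block 11 (remaining 97 MB)
36 MB → memory block 9 (remaining 81 MB)
11 memory blocks × 256 MB = 2816 MB; used 1949 MB; unused 867 MB.

867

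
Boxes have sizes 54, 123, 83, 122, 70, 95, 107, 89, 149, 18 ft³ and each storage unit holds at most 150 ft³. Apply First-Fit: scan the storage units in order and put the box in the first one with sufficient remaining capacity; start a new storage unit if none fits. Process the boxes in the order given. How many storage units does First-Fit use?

54 ft³ → storage unit 1 (remaining 96 ft³)
123 ft³ → storage unit 2 (remaining 27 ft³)
83 ft³ → storage unit 1 (remaining 13 ft³)
122 ft³ → storage unit 3 (remaining 28 ft³)
70 ft³ → storage unit 4 (remaining 80 ft³)
95 ft³ → storage unit 5 (remaining 55 ft³)
107 ft³ → storage unit 6 (remaining 43 ft³)
89 ft³ → storage unit 7 (remaining 61 ft³)
149 ft³ → storage unit 8 (remaining 1 ft³)
18 ft³ → storage unit 2 (remaining 9 ft³)
Final storage units: [54,83] [123,18] [122] [70] [95] [107] [89] [149].

8 storage units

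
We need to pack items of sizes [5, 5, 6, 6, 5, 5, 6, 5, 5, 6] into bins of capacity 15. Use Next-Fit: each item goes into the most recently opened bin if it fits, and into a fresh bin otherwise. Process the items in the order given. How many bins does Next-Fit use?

bin 1: place 5, 10 left
bin 1: place 5, 5 left
bin 2: place 6, 9 left
bin 2: place 6, 3 left
bin 3: place 5, 10 left
bin 3: place 5, 5 left
bin 4: place 6, 9 left
bin 4: place 5, 4 left
bin 5: place 5, 10 left
bin 5: place 6, 4 left

5 bins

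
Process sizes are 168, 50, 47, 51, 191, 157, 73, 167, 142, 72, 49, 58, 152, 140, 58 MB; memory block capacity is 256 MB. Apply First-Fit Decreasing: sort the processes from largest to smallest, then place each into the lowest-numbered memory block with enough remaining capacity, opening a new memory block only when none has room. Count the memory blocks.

7

Sorted descending: 191, 168, 167, 157, 152, 142, 140, 73, 72, 58, 58, 51, 50, 49, 47.
Put 191 MB in memory block 1; 65 MB remain.
Put 168 MB in memory block 2; 88 MB remain.
Put 167 MB in memory block 3; 89 MB remain.
Put 157 MB in memory block 4; 99 MB remain.
Put 152 MB in memory block 5; 104 MB remain.
Put 142 MB in memory block 6; 114 MB remain.
Put 140 MB in memory block 7; 116 MB remain.
Put 73 MB in memory block 2; 15 MB remain.
Put 72 MB in memory block 3; 17 MB remain.
Put 58 MB in memory block 1; 7 MB remain.
Put 58 MB in memory block 4; 41 MB remain.
Put 51 MB in memory block 5; 53 MB remain.
Put 50 MB in memory block 5; 3 MB remain.
Put 49 MB in memory block 6; 65 MB remain.
Put 47 MB in memory block 6; 18 MB remain.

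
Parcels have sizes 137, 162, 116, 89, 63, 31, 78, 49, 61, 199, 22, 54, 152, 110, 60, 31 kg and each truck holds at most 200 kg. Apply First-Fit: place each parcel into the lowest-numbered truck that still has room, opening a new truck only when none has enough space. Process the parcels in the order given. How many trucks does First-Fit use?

truck 1: place 137 kg, 63 kg left
truck 2: place 162 kg, 38 kg left
truck 3: place 116 kg, 84 kg left
truck 4: place 89 kg, 111 kg left
truck 1: place 63 kg, 0 kg left
truck 2: place 31 kg, 7 kg left
truck 3: place 78 kg, 6 kg left
truck 4: place 49 kg, 62 kg left
truck 4: place 61 kg, 1 kg left
truck 5: place 199 kg, 1 kg left
truck 6: place 22 kg, 178 kg left
truck 6: place 54 kg, 124 kg left
truck 7: place 152 kg, 48 kg left
truck 6: place 110 kg, 14 kg left
truck 8: place 60 kg, 140 kg left
truck 7: place 31 kg, 17 kg left

8 trucks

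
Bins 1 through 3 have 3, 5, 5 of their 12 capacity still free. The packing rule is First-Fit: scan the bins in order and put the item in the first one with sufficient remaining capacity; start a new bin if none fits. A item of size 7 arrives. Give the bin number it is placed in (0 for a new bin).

No bin has ≥ 7 free, so a new bin is opened.

0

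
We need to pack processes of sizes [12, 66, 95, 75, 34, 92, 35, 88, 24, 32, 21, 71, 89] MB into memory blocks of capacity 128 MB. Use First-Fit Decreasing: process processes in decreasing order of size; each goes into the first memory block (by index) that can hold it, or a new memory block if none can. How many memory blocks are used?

Sorted descending: 95, 92, 89, 88, 75, 71, 66, 35, 34, 32, 24, 21, 12.
memory block 1: place 95 MB, 33 MB left
memory block 2: place 92 MB, 36 MB left
memory block 3: place 89 MB, 39 MB left
memory block 4: place 88 MB, 40 MB left
memory block 5: place 75 MB, 53 MB left
memory block 6: place 71 MB, 57 MB left
memory block 7: place 66 MB, 62 MB left
memory block 2: place 35 MB, 1 MB left
memory block 3: place 34 MB, 5 MB left
memory block 1: place 32 MB, 1 MB left
memory block 4: place 24 MB, 16 MB left
memory block 5: place 21 MB, 32 MB left
memory block 4: place 12 MB, 4 MB left
Final memory blocks: [95,32] [92,35] [89,34] [88,24,12] [75,21] [71] [66].

7 memory blocks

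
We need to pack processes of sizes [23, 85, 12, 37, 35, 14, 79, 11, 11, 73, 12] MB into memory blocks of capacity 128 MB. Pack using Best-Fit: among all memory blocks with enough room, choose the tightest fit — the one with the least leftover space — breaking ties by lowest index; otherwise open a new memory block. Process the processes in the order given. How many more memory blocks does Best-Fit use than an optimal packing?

Best-Fit: [23,85,12] [37,35,14,11,11,12] [79] [73] → 4 memory blocks.
Total size 392 MB; any packing needs at least ⌈392/128⌉ = 4 memory blocks.
So 4 is already optimal.

0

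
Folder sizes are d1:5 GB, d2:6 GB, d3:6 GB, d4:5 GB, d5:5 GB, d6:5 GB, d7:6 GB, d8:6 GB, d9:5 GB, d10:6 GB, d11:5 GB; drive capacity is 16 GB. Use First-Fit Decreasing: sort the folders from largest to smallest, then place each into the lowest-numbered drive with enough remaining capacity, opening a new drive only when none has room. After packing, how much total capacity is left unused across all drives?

20

Sorted descending: 6, 6, 6, 6, 6, 5, 5, 5, 5, 5, 5.
6 GB → drive 1 (remaining 10 GB)
6 GB → drive 1 (remaining 4 GB)
6 GB → drive 2 (remaining 10 GB)
6 GB → drive 2 (remaining 4 GB)
6 GB → drive 3 (remaining 10 GB)
5 GB → drive 3 (remaining 5 GB)
5 GB → drive 3 (remaining 0 GB)
5 GB → drive 4 (remaining 11 GB)
5 GB → drive 4 (remaining 6 GB)
5 GB → drive 4 (remaining 1 GB)
5 GB → drive 5 (remaining 11 GB)
5 drives × 16 GB = 80 GB; used 60 GB; unused 20 GB.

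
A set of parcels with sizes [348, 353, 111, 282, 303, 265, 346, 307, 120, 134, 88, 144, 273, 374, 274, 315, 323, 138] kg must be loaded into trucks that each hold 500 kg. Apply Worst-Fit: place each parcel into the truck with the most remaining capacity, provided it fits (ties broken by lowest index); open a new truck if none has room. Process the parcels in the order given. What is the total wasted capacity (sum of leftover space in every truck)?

1502

348 kg → truck 1 (remaining 152 kg)
353 kg → truck 2 (remaining 147 kg)
111 kg → truck 1 (remaining 41 kg)
282 kg → truck 3 (remaining 218 kg)
303 kg → truck 4 (remaining 197 kg)
265 kg → truck 5 (remaining 235 kg)
346 kg → truck 6 (remaining 154 kg)
307 kg → truck 7 (remaining 193 kg)
120 kg → truck 5 (remaining 115 kg)
134 kg → truck 3 (remaining 84 kg)
88 kg → truck 4 (remaining 109 kg)
144 kg → truck 7 (remaining 49 kg)
273 kg → truck 8 (remaining 227 kg)
374 kg → truck 9 (remaining 126 kg)
274 kg → truck 10 (remaining 226 kg)
315 kg → truck 11 (remaining 185 kg)
323 kg → truck 12 (remaining 177 kg)
138 kg → truck 8 (remaining 89 kg)
12 trucks × 500 kg = 6000 kg; used 4498 kg; unused 1502 kg.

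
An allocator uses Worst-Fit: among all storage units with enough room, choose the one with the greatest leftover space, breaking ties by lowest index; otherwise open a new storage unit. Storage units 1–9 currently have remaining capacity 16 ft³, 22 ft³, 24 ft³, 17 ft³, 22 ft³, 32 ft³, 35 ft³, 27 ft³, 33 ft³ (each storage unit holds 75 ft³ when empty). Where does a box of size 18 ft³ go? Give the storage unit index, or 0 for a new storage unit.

7

Storage units with room: storage unit 2 (22 ft³), storage unit 3 (24 ft³), storage unit 5 (22 ft³), storage unit 6 (32 ft³), storage unit 7 (35 ft³), storage unit 8 (27 ft³), storage unit 9 (33 ft³).
Most room is storage unit 7 with 35 ft³ free.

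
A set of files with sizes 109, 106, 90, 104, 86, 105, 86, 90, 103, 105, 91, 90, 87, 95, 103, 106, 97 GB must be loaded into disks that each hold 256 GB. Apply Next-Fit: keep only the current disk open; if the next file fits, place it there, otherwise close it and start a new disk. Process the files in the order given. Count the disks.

Put 109 GB in disk 1; 147 GB remain.
Put 106 GB in disk 1; 41 GB remain.
Put 90 GB in disk 2; 166 GB remain.
Put 104 GB in disk 2; 62 GB remain.
Put 86 GB in disk 3; 170 GB remain.
Put 105 GB in disk 3; 65 GB remain.
Put 86 GB in disk 4; 170 GB remain.
Put 90 GB in disk 4; 80 GB remain.
Put 103 GB in disk 5; 153 GB remain.
Put 105 GB in disk 5; 48 GB remain.
Put 91 GB in disk 6; 165 GB remain.
Put 90 GB in disk 6; 75 GB remain.
Put 87 GB in disk 7; 169 GB remain.
Put 95 GB in disk 7; 74 GB remain.
Put 103 GB in disk 8; 153 GB remain.
Put 106 GB in disk 8; 47 GB remain.
Put 97 GB in disk 9; 159 GB remain.
Final disks: [109,106] [90,104] [86,105] [86,90] [103,105] [91,90] [87,95] [103,106] [97].

9 disks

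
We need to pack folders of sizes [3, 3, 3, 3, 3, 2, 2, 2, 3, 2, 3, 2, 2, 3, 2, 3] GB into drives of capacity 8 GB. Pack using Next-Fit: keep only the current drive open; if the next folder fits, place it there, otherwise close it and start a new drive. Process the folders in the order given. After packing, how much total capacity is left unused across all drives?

7

Put 3 GB in drive 1; 5 GB remain.
Put 3 GB in drive 1; 2 GB remain.
Put 3 GB in drive 2; 5 GB remain.
Put 3 GB in drive 2; 2 GB remain.
Put 3 GB in drive 3; 5 GB remain.
Put 2 GB in drive 3; 3 GB remain.
Put 2 GB in drive 3; 1 GB remain.
Put 2 GB in drive 4; 6 GB remain.
Put 3 GB in drive 4; 3 GB remain.
Put 2 GB in drive 4; 1 GB remain.
Put 3 GB in drive 5; 5 GB remain.
Put 2 GB in drive 5; 3 GB remain.
Put 2 GB in drive 5; 1 GB remain.
Put 3 GB in drive 6; 5 GB remain.
Put 2 GB in drive 6; 3 GB remain.
Put 3 GB in drive 6; 0 GB remain.
6 drives × 8 GB = 48 GB; used 41 GB; unused 7 GB.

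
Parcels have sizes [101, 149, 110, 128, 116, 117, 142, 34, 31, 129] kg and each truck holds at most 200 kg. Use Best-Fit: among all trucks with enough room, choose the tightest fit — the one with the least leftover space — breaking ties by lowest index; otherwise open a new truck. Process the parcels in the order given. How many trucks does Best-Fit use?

truck 1: place 101 kg, 99 kg left
truck 2: place 149 kg, 51 kg left
truck 3: place 110 kg, 90 kg left
truck 4: place 128 kg, 72 kg left
truck 5: place 116 kg, 84 kg left
truck 6: place 117 kg, 83 kg left
truck 7: place 142 kg, 58 kg left
truck 2: place 34 kg, 17 kg left
truck 7: place 31 kg, 27 kg left
truck 8: place 129 kg, 71 kg left
Final trucks: [101] [149,34] [110] [128] [116] [117] [142,31] [129].

8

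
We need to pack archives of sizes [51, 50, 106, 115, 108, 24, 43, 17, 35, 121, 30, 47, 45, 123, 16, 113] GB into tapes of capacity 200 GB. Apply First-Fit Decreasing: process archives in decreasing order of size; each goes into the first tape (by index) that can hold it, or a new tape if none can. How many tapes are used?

Sorted descending: 123, 121, 115, 113, 108, 106, 51, 50, 47, 45, 43, 35, 30, 24, 17, 16.
Put 123 GB in tape 1; 77 GB remain.
Put 121 GB in tape 2; 79 GB remain.
Put 115 GB in tape 3; 85 GB remain.
Put 113 GB in tape 4; 87 GB remain.
Put 108 GB in tape 5; 92 GB remain.
Put 106 GB in tape 6; 94 GB remain.
Put 51 GB in tape 1; 26 GB remain.
Put 50 GB in tape 2; 29 GB remain.
Put 47 GB in tape 3; 38 GB remain.
Put 45 GB in tape 4; 42 GB remain.
Put 43 GB in tape 5; 49 GB remain.
Put 35 GB in tape 3; 3 GB remain.
Put 30 GB in tape 4; 12 GB remain.
Put 24 GB in tape 1; 2 GB remain.
Put 17 GB in tape 2; 12 GB remain.
Put 16 GB in tape 5; 33 GB remain.

6 tapes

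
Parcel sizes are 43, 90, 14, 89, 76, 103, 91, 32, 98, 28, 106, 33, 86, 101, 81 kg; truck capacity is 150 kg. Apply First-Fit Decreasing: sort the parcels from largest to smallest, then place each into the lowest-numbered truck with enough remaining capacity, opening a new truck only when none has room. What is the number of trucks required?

Sorted descending: 106, 103, 101, 98, 91, 90, 89, 86, 81, 76, 43, 33, 32, 28, 14.
106 kg → truck 1 (remaining 44 kg)
103 kg → truck 2 (remaining 47 kg)
101 kg → truck 3 (remaining 49 kg)
98 kg → truck 4 (remaining 52 kg)
91 kg → truck 5 (remaining 59 kg)
90 kg → truck 6 (remaining 60 kg)
89 kg → truck 7 (remaining 61 kg)
86 kg → truck 8 (remaining 64 kg)
81 kg → truck 9 (remaining 69 kg)
76 kg → truck 10 (remaining 74 kg)
43 kg → truck 1 (remaining 1 kg)
33 kg → truck 2 (remaining 14 kg)
32 kg → truck 3 (remaining 17 kg)
28 kg → truck 4 (remaining 24 kg)
14 kg → truck 2 (remaining 0 kg)

10 trucks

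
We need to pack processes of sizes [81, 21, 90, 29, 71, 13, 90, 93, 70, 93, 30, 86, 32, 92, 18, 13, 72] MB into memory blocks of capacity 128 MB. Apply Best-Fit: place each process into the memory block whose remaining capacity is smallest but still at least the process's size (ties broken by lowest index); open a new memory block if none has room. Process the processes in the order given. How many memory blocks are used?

Put 81 MB in memory block 1; 47 MB remain.
Put 21 MB in memory block 1; 26 MB remain.
Put 90 MB in memory block 2; 38 MB remain.
Put 29 MB in memory block 2; 9 MB remain.
Put 71 MB in memory block 3; 57 MB remain.
Put 13 MB in memory block 1; 13 MB remain.
Put 90 MB in memory block 4; 38 MB remain.
Put 93 MB in memory block 5; 35 MB remain.
Put 70 MB in memory block 6; 58 MB remain.
Put 93 MB in memory block 7; 35 MB remain.
Put 30 MB in memory block 5; 5 MB remain.
Put 86 MB in memory block 8; 42 MB remain.
Put 32 MB in memory block 7; 3 MB remain.
Put 92 MB in memory block 9; 36 MB remain.
Put 18 MB in memory block 9; 18 MB remain.
Put 13 MB in memory block 1; 0 MB remain.
Put 72 MB in memory block 10; 56 MB remain.

10 memory blocks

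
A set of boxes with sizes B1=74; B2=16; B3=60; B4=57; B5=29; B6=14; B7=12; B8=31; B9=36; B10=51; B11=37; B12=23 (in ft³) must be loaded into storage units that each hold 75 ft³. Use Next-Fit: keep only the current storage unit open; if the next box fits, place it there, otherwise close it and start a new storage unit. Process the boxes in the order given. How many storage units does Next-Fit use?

storage unit 1: place B1 (74 ft³), 1 ft³ left
storage unit 2: place B2 (16 ft³), 59 ft³ left
storage unit 3: place B3 (60 ft³), 15 ft³ left
storage unit 4: place B4 (57 ft³), 18 ft³ left
storage unit 5: place B5 (29 ft³), 46 ft³ left
storage unit 5: place B6 (14 ft³), 32 ft³ left
storage unit 5: place B7 (12 ft³), 20 ft³ left
storage unit 6: place B8 (31 ft³), 44 ft³ left
storage unit 6: place B9 (36 ft³), 8 ft³ left
storage unit 7: place B10 (51 ft³), 24 ft³ left
storage unit 8: place B11 (37 ft³), 38 ft³ left
storage unit 8: place B12 (23 ft³), 15 ft³ left
Final storage units: [74] [16] [60] [57] [29,14,12] [31,36] [51] [37,23].

8 storage units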